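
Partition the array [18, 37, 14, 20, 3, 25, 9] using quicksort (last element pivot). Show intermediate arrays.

Partition 1: pivot=9 at index 1 -> [3, 9, 14, 20, 18, 25, 37]
Partition 2: pivot=37 at index 6 -> [3, 9, 14, 20, 18, 25, 37]
Partition 3: pivot=25 at index 5 -> [3, 9, 14, 20, 18, 25, 37]
Partition 4: pivot=18 at index 3 -> [3, 9, 14, 18, 20, 25, 37]


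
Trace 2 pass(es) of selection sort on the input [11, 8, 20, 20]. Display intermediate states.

Pass 1: Select minimum 8 at index 1, swap -> [8, 11, 20, 20]
Pass 2: Select minimum 11 at index 1, swap -> [8, 11, 20, 20]


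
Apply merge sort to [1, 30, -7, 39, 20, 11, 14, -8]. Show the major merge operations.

Divide and conquer:
  Merge [1] + [30] -> [1, 30]
  Merge [-7] + [39] -> [-7, 39]
  Merge [1, 30] + [-7, 39] -> [-7, 1, 30, 39]
  Merge [20] + [11] -> [11, 20]
  Merge [14] + [-8] -> [-8, 14]
  Merge [11, 20] + [-8, 14] -> [-8, 11, 14, 20]
  Merge [-7, 1, 30, 39] + [-8, 11, 14, 20] -> [-8, -7, 1, 11, 14, 20, 30, 39]


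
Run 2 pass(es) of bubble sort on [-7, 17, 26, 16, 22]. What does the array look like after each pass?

After pass 1: [-7, 17, 16, 22, 26] (2 swaps)
After pass 2: [-7, 16, 17, 22, 26] (1 swaps)
Total swaps: 3


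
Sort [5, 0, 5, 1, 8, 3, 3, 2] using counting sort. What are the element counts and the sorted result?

Count array: [1, 1, 1, 2, 0, 2, 0, 0, 1]
(count[i] = number of elements equal to i)
Cumulative count: [1, 2, 3, 5, 5, 7, 7, 7, 8]
Sorted: [0, 1, 2, 3, 3, 5, 5, 8]


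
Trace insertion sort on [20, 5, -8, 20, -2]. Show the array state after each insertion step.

First element 20 is already 'sorted'
Insert 5: shifted 1 elements -> [5, 20, -8, 20, -2]
Insert -8: shifted 2 elements -> [-8, 5, 20, 20, -2]
Insert 20: shifted 0 elements -> [-8, 5, 20, 20, -2]
Insert -2: shifted 3 elements -> [-8, -2, 5, 20, 20]


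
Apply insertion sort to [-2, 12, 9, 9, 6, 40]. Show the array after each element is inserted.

First element -2 is already 'sorted'
Insert 12: shifted 0 elements -> [-2, 12, 9, 9, 6, 40]
Insert 9: shifted 1 elements -> [-2, 9, 12, 9, 6, 40]
Insert 9: shifted 1 elements -> [-2, 9, 9, 12, 6, 40]
Insert 6: shifted 3 elements -> [-2, 6, 9, 9, 12, 40]
Insert 40: shifted 0 elements -> [-2, 6, 9, 9, 12, 40]


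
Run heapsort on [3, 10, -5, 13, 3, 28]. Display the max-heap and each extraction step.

Build heap: [28, 13, 3, 10, 3, -5]
Extract 28: [13, 10, 3, -5, 3, 28]
Extract 13: [10, 3, 3, -5, 13, 28]
Extract 10: [3, -5, 3, 10, 13, 28]
Extract 3: [3, -5, 3, 10, 13, 28]
Extract 3: [-5, 3, 3, 10, 13, 28]


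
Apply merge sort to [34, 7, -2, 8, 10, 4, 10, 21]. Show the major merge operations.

Divide and conquer:
  Merge [34] + [7] -> [7, 34]
  Merge [-2] + [8] -> [-2, 8]
  Merge [7, 34] + [-2, 8] -> [-2, 7, 8, 34]
  Merge [10] + [4] -> [4, 10]
  Merge [10] + [21] -> [10, 21]
  Merge [4, 10] + [10, 21] -> [4, 10, 10, 21]
  Merge [-2, 7, 8, 34] + [4, 10, 10, 21] -> [-2, 4, 7, 8, 10, 10, 21, 34]


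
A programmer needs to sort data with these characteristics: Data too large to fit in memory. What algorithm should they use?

Best choice: External merge sort
Reason: Minimizes disk I/O by sequential reads/writes


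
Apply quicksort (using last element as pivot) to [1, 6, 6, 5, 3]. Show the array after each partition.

Partition 1: pivot=3 at index 1 -> [1, 3, 6, 5, 6]
Partition 2: pivot=6 at index 4 -> [1, 3, 6, 5, 6]
Partition 3: pivot=5 at index 2 -> [1, 3, 5, 6, 6]


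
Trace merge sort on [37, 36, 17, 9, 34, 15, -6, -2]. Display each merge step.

Divide and conquer:
  Merge [37] + [36] -> [36, 37]
  Merge [17] + [9] -> [9, 17]
  Merge [36, 37] + [9, 17] -> [9, 17, 36, 37]
  Merge [34] + [15] -> [15, 34]
  Merge [-6] + [-2] -> [-6, -2]
  Merge [15, 34] + [-6, -2] -> [-6, -2, 15, 34]
  Merge [9, 17, 36, 37] + [-6, -2, 15, 34] -> [-6, -2, 9, 15, 17, 34, 36, 37]


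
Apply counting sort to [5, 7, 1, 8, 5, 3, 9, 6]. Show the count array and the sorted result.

Count array: [0, 1, 0, 1, 0, 2, 1, 1, 1, 1]
(count[i] = number of elements equal to i)
Cumulative count: [0, 1, 1, 2, 2, 4, 5, 6, 7, 8]
Sorted: [1, 3, 5, 5, 6, 7, 8, 9]


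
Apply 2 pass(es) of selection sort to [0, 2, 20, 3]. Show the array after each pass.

Pass 1: Select minimum 0 at index 0, swap -> [0, 2, 20, 3]
Pass 2: Select minimum 2 at index 1, swap -> [0, 2, 20, 3]


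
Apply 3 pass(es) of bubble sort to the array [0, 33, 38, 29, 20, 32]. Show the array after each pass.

After pass 1: [0, 33, 29, 20, 32, 38] (3 swaps)
After pass 2: [0, 29, 20, 32, 33, 38] (3 swaps)
After pass 3: [0, 20, 29, 32, 33, 38] (1 swaps)
Total swaps: 7


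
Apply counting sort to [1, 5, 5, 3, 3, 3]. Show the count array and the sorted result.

Count array: [0, 1, 0, 3, 0, 2]
(count[i] = number of elements equal to i)
Cumulative count: [0, 1, 1, 4, 4, 6]
Sorted: [1, 3, 3, 3, 5, 5]


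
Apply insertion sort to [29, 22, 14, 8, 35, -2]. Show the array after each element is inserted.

First element 29 is already 'sorted'
Insert 22: shifted 1 elements -> [22, 29, 14, 8, 35, -2]
Insert 14: shifted 2 elements -> [14, 22, 29, 8, 35, -2]
Insert 8: shifted 3 elements -> [8, 14, 22, 29, 35, -2]
Insert 35: shifted 0 elements -> [8, 14, 22, 29, 35, -2]
Insert -2: shifted 5 elements -> [-2, 8, 14, 22, 29, 35]


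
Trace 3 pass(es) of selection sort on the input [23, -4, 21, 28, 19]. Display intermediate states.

Pass 1: Select minimum -4 at index 1, swap -> [-4, 23, 21, 28, 19]
Pass 2: Select minimum 19 at index 4, swap -> [-4, 19, 21, 28, 23]
Pass 3: Select minimum 21 at index 2, swap -> [-4, 19, 21, 28, 23]


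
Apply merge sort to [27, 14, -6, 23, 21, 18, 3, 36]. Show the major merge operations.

Divide and conquer:
  Merge [27] + [14] -> [14, 27]
  Merge [-6] + [23] -> [-6, 23]
  Merge [14, 27] + [-6, 23] -> [-6, 14, 23, 27]
  Merge [21] + [18] -> [18, 21]
  Merge [3] + [36] -> [3, 36]
  Merge [18, 21] + [3, 36] -> [3, 18, 21, 36]
  Merge [-6, 14, 23, 27] + [3, 18, 21, 36] -> [-6, 3, 14, 18, 21, 23, 27, 36]


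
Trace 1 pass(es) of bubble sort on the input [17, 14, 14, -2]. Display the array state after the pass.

After pass 1: [14, 14, -2, 17] (3 swaps)
Total swaps: 3


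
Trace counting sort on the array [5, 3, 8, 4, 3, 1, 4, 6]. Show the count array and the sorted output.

Count array: [0, 1, 0, 2, 2, 1, 1, 0, 1]
(count[i] = number of elements equal to i)
Cumulative count: [0, 1, 1, 3, 5, 6, 7, 7, 8]
Sorted: [1, 3, 3, 4, 4, 5, 6, 8]


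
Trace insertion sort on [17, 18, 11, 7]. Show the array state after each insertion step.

First element 17 is already 'sorted'
Insert 18: shifted 0 elements -> [17, 18, 11, 7]
Insert 11: shifted 2 elements -> [11, 17, 18, 7]
Insert 7: shifted 3 elements -> [7, 11, 17, 18]


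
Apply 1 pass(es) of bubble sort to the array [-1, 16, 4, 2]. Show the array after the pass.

After pass 1: [-1, 4, 2, 16] (2 swaps)
Total swaps: 2


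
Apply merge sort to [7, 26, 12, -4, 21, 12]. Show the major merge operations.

Divide and conquer:
  Merge [26] + [12] -> [12, 26]
  Merge [7] + [12, 26] -> [7, 12, 26]
  Merge [21] + [12] -> [12, 21]
  Merge [-4] + [12, 21] -> [-4, 12, 21]
  Merge [7, 12, 26] + [-4, 12, 21] -> [-4, 7, 12, 12, 21, 26]


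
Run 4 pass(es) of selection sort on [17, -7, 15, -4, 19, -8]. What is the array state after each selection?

Pass 1: Select minimum -8 at index 5, swap -> [-8, -7, 15, -4, 19, 17]
Pass 2: Select minimum -7 at index 1, swap -> [-8, -7, 15, -4, 19, 17]
Pass 3: Select minimum -4 at index 3, swap -> [-8, -7, -4, 15, 19, 17]
Pass 4: Select minimum 15 at index 3, swap -> [-8, -7, -4, 15, 19, 17]


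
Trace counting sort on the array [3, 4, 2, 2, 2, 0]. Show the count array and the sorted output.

Count array: [1, 0, 3, 1, 1]
(count[i] = number of elements equal to i)
Cumulative count: [1, 1, 4, 5, 6]
Sorted: [0, 2, 2, 2, 3, 4]


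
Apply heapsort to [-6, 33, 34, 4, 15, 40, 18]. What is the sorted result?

Build heap: [40, 33, 34, 4, 15, -6, 18]
Extract 40: [34, 33, 18, 4, 15, -6, 40]
Extract 34: [33, 15, 18, 4, -6, 34, 40]
Extract 33: [18, 15, -6, 4, 33, 34, 40]
Extract 18: [15, 4, -6, 18, 33, 34, 40]
Extract 15: [4, -6, 15, 18, 33, 34, 40]
Extract 4: [-6, 4, 15, 18, 33, 34, 40]


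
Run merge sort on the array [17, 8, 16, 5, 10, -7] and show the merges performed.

Divide and conquer:
  Merge [8] + [16] -> [8, 16]
  Merge [17] + [8, 16] -> [8, 16, 17]
  Merge [10] + [-7] -> [-7, 10]
  Merge [5] + [-7, 10] -> [-7, 5, 10]
  Merge [8, 16, 17] + [-7, 5, 10] -> [-7, 5, 8, 10, 16, 17]


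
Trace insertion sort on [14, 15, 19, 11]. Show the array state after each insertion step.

First element 14 is already 'sorted'
Insert 15: shifted 0 elements -> [14, 15, 19, 11]
Insert 19: shifted 0 elements -> [14, 15, 19, 11]
Insert 11: shifted 3 elements -> [11, 14, 15, 19]


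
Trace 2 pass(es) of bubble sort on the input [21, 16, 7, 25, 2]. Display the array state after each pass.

After pass 1: [16, 7, 21, 2, 25] (3 swaps)
After pass 2: [7, 16, 2, 21, 25] (2 swaps)
Total swaps: 5


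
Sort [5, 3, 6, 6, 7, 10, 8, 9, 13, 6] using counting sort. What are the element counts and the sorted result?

Count array: [0, 0, 0, 1, 0, 1, 3, 1, 1, 1, 1, 0, 0, 1]
(count[i] = number of elements equal to i)
Cumulative count: [0, 0, 0, 1, 1, 2, 5, 6, 7, 8, 9, 9, 9, 10]
Sorted: [3, 5, 6, 6, 6, 7, 8, 9, 10, 13]


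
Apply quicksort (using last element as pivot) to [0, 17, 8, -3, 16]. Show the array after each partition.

Partition 1: pivot=16 at index 3 -> [0, 8, -3, 16, 17]
Partition 2: pivot=-3 at index 0 -> [-3, 8, 0, 16, 17]
Partition 3: pivot=0 at index 1 -> [-3, 0, 8, 16, 17]


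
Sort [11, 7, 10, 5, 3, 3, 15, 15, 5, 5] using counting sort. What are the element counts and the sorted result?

Count array: [0, 0, 0, 2, 0, 3, 0, 1, 0, 0, 1, 1, 0, 0, 0, 2]
(count[i] = number of elements equal to i)
Cumulative count: [0, 0, 0, 2, 2, 5, 5, 6, 6, 6, 7, 8, 8, 8, 8, 10]
Sorted: [3, 3, 5, 5, 5, 7, 10, 11, 15, 15]


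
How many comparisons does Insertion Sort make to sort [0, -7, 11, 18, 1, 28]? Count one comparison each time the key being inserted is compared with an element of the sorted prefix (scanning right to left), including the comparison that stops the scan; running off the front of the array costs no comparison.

Insert -7: 0 > -7 (shift), reached front = 1 comparison(s) -> [-7, 0, 11, 18, 1, 28]
Insert 11: 0 <= 11 (stop) = 1 comparison(s) -> [-7, 0, 11, 18, 1, 28]
Insert 18: 11 <= 18 (stop) = 1 comparison(s) -> [-7, 0, 11, 18, 1, 28]
Insert 1: 18 > 1 (shift), 11 > 1 (shift), 0 <= 1 (stop) = 3 comparison(s) -> [-7, 0, 1, 11, 18, 28]
Insert 28: 18 <= 28 (stop) = 1 comparison(s) -> [-7, 0, 1, 11, 18, 28]
Total comparisons: 1 + 1 + 1 + 3 + 1 = 7


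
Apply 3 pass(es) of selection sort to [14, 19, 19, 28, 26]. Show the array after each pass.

Pass 1: Select minimum 14 at index 0, swap -> [14, 19, 19, 28, 26]
Pass 2: Select minimum 19 at index 1, swap -> [14, 19, 19, 28, 26]
Pass 3: Select minimum 19 at index 2, swap -> [14, 19, 19, 28, 26]


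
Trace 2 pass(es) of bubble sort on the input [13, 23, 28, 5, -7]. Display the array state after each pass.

After pass 1: [13, 23, 5, -7, 28] (2 swaps)
After pass 2: [13, 5, -7, 23, 28] (2 swaps)
Total swaps: 4


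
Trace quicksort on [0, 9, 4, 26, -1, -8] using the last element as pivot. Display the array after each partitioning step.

Partition 1: pivot=-8 at index 0 -> [-8, 9, 4, 26, -1, 0]
Partition 2: pivot=0 at index 2 -> [-8, -1, 0, 26, 9, 4]
Partition 3: pivot=4 at index 3 -> [-8, -1, 0, 4, 9, 26]
Partition 4: pivot=26 at index 5 -> [-8, -1, 0, 4, 9, 26]


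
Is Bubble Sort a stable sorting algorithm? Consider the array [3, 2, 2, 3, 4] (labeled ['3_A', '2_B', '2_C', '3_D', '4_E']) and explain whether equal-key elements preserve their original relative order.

Trace Bubble Sort on the labeled array (the key is the number; the letter only tracks identity):
  After pass 1: [2_B, 2_C, 3_A, 3_D, 4_E]
  After pass 2: [2_B, 2_C, 3_A, 3_D, 4_E] (no swaps, done)
Final order: [2_B, 2_C, 3_A, 3_D, 4_E]
Equal keys:
  value 2: originally 2_B, 2_C; after sorting 2_B, 2_C -> order preserved
  value 3: originally 3_A, 3_D; after sorting 3_A, 3_D -> order preserved
All equal keys kept their original relative order. Bubble Sort is stable: it only swaps adjacent elements when the left one is strictly greater, so equal keys never move past each other.
Answer: Stable


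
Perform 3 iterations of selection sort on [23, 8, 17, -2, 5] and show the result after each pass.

Pass 1: Select minimum -2 at index 3, swap -> [-2, 8, 17, 23, 5]
Pass 2: Select minimum 5 at index 4, swap -> [-2, 5, 17, 23, 8]
Pass 3: Select minimum 8 at index 4, swap -> [-2, 5, 8, 23, 17]


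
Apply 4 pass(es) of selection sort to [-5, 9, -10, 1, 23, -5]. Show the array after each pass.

Pass 1: Select minimum -10 at index 2, swap -> [-10, 9, -5, 1, 23, -5]
Pass 2: Select minimum -5 at index 2, swap -> [-10, -5, 9, 1, 23, -5]
Pass 3: Select minimum -5 at index 5, swap -> [-10, -5, -5, 1, 23, 9]
Pass 4: Select minimum 1 at index 3, swap -> [-10, -5, -5, 1, 23, 9]


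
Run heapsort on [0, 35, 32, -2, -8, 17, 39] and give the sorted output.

Build heap: [39, 35, 32, -2, -8, 17, 0]
Extract 39: [35, 0, 32, -2, -8, 17, 39]
Extract 35: [32, 0, 17, -2, -8, 35, 39]
Extract 32: [17, 0, -8, -2, 32, 35, 39]
Extract 17: [0, -2, -8, 17, 32, 35, 39]
Extract 0: [-2, -8, 0, 17, 32, 35, 39]
Extract -2: [-8, -2, 0, 17, 32, 35, 39]


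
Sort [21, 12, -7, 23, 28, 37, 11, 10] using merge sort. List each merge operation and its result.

Divide and conquer:
  Merge [21] + [12] -> [12, 21]
  Merge [-7] + [23] -> [-7, 23]
  Merge [12, 21] + [-7, 23] -> [-7, 12, 21, 23]
  Merge [28] + [37] -> [28, 37]
  Merge [11] + [10] -> [10, 11]
  Merge [28, 37] + [10, 11] -> [10, 11, 28, 37]
  Merge [-7, 12, 21, 23] + [10, 11, 28, 37] -> [-7, 10, 11, 12, 21, 23, 28, 37]


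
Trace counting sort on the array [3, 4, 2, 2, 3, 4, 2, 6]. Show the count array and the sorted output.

Count array: [0, 0, 3, 2, 2, 0, 1]
(count[i] = number of elements equal to i)
Cumulative count: [0, 0, 3, 5, 7, 7, 8]
Sorted: [2, 2, 2, 3, 3, 4, 4, 6]


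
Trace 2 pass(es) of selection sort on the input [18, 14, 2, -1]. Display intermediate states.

Pass 1: Select minimum -1 at index 3, swap -> [-1, 14, 2, 18]
Pass 2: Select minimum 2 at index 2, swap -> [-1, 2, 14, 18]


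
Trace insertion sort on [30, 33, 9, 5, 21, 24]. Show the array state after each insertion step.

First element 30 is already 'sorted'
Insert 33: shifted 0 elements -> [30, 33, 9, 5, 21, 24]
Insert 9: shifted 2 elements -> [9, 30, 33, 5, 21, 24]
Insert 5: shifted 3 elements -> [5, 9, 30, 33, 21, 24]
Insert 21: shifted 2 elements -> [5, 9, 21, 30, 33, 24]
Insert 24: shifted 2 elements -> [5, 9, 21, 24, 30, 33]


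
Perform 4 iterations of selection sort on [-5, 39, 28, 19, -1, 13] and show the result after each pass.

Pass 1: Select minimum -5 at index 0, swap -> [-5, 39, 28, 19, -1, 13]
Pass 2: Select minimum -1 at index 4, swap -> [-5, -1, 28, 19, 39, 13]
Pass 3: Select minimum 13 at index 5, swap -> [-5, -1, 13, 19, 39, 28]
Pass 4: Select minimum 19 at index 3, swap -> [-5, -1, 13, 19, 39, 28]


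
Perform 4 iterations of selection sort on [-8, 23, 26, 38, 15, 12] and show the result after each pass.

Pass 1: Select minimum -8 at index 0, swap -> [-8, 23, 26, 38, 15, 12]
Pass 2: Select minimum 12 at index 5, swap -> [-8, 12, 26, 38, 15, 23]
Pass 3: Select minimum 15 at index 4, swap -> [-8, 12, 15, 38, 26, 23]
Pass 4: Select minimum 23 at index 5, swap -> [-8, 12, 15, 23, 26, 38]


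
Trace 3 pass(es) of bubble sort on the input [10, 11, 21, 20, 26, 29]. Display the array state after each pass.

After pass 1: [10, 11, 20, 21, 26, 29] (1 swaps)
After pass 2: [10, 11, 20, 21, 26, 29] (0 swaps)
After pass 3: [10, 11, 20, 21, 26, 29] (0 swaps)
Total swaps: 1


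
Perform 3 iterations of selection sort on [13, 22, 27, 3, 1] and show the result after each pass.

Pass 1: Select minimum 1 at index 4, swap -> [1, 22, 27, 3, 13]
Pass 2: Select minimum 3 at index 3, swap -> [1, 3, 27, 22, 13]
Pass 3: Select minimum 13 at index 4, swap -> [1, 3, 13, 22, 27]


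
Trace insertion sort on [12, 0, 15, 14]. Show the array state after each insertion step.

First element 12 is already 'sorted'
Insert 0: shifted 1 elements -> [0, 12, 15, 14]
Insert 15: shifted 0 elements -> [0, 12, 15, 14]
Insert 14: shifted 1 elements -> [0, 12, 14, 15]


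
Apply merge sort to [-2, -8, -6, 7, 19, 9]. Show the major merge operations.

Divide and conquer:
  Merge [-8] + [-6] -> [-8, -6]
  Merge [-2] + [-8, -6] -> [-8, -6, -2]
  Merge [19] + [9] -> [9, 19]
  Merge [7] + [9, 19] -> [7, 9, 19]
  Merge [-8, -6, -2] + [7, 9, 19] -> [-8, -6, -2, 7, 9, 19]


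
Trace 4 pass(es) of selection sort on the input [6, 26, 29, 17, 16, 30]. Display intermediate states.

Pass 1: Select minimum 6 at index 0, swap -> [6, 26, 29, 17, 16, 30]
Pass 2: Select minimum 16 at index 4, swap -> [6, 16, 29, 17, 26, 30]
Pass 3: Select minimum 17 at index 3, swap -> [6, 16, 17, 29, 26, 30]
Pass 4: Select minimum 26 at index 4, swap -> [6, 16, 17, 26, 29, 30]


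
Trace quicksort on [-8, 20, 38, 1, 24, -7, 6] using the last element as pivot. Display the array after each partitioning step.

Partition 1: pivot=6 at index 3 -> [-8, 1, -7, 6, 24, 38, 20]
Partition 2: pivot=-7 at index 1 -> [-8, -7, 1, 6, 24, 38, 20]
Partition 3: pivot=20 at index 4 -> [-8, -7, 1, 6, 20, 38, 24]
Partition 4: pivot=24 at index 5 -> [-8, -7, 1, 6, 20, 24, 38]


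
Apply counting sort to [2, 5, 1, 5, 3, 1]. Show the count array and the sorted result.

Count array: [0, 2, 1, 1, 0, 2]
(count[i] = number of elements equal to i)
Cumulative count: [0, 2, 3, 4, 4, 6]
Sorted: [1, 1, 2, 3, 5, 5]


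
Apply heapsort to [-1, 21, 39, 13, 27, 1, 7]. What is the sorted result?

Build heap: [39, 27, 7, 13, 21, 1, -1]
Extract 39: [27, 21, 7, 13, -1, 1, 39]
Extract 27: [21, 13, 7, 1, -1, 27, 39]
Extract 21: [13, 1, 7, -1, 21, 27, 39]
Extract 13: [7, 1, -1, 13, 21, 27, 39]
Extract 7: [1, -1, 7, 13, 21, 27, 39]
Extract 1: [-1, 1, 7, 13, 21, 27, 39]


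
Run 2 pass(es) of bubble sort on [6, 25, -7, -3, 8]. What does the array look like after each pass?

After pass 1: [6, -7, -3, 8, 25] (3 swaps)
After pass 2: [-7, -3, 6, 8, 25] (2 swaps)
Total swaps: 5


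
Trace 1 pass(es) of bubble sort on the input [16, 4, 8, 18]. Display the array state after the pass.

After pass 1: [4, 8, 16, 18] (2 swaps)
Total swaps: 2


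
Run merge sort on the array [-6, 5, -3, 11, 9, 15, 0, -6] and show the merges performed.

Divide and conquer:
  Merge [-6] + [5] -> [-6, 5]
  Merge [-3] + [11] -> [-3, 11]
  Merge [-6, 5] + [-3, 11] -> [-6, -3, 5, 11]
  Merge [9] + [15] -> [9, 15]
  Merge [0] + [-6] -> [-6, 0]
  Merge [9, 15] + [-6, 0] -> [-6, 0, 9, 15]
  Merge [-6, -3, 5, 11] + [-6, 0, 9, 15] -> [-6, -6, -3, 0, 5, 9, 11, 15]


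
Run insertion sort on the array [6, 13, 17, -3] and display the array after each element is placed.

First element 6 is already 'sorted'
Insert 13: shifted 0 elements -> [6, 13, 17, -3]
Insert 17: shifted 0 elements -> [6, 13, 17, -3]
Insert -3: shifted 3 elements -> [-3, 6, 13, 17]


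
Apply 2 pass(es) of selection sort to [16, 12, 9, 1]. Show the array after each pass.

Pass 1: Select minimum 1 at index 3, swap -> [1, 12, 9, 16]
Pass 2: Select minimum 9 at index 2, swap -> [1, 9, 12, 16]


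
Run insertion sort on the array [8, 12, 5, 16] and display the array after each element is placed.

First element 8 is already 'sorted'
Insert 12: shifted 0 elements -> [8, 12, 5, 16]
Insert 5: shifted 2 elements -> [5, 8, 12, 16]
Insert 16: shifted 0 elements -> [5, 8, 12, 16]


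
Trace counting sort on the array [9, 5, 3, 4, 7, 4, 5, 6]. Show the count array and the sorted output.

Count array: [0, 0, 0, 1, 2, 2, 1, 1, 0, 1]
(count[i] = number of elements equal to i)
Cumulative count: [0, 0, 0, 1, 3, 5, 6, 7, 7, 8]
Sorted: [3, 4, 4, 5, 5, 6, 7, 9]


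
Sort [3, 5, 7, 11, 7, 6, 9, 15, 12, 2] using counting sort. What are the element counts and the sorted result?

Count array: [0, 0, 1, 1, 0, 1, 1, 2, 0, 1, 0, 1, 1, 0, 0, 1]
(count[i] = number of elements equal to i)
Cumulative count: [0, 0, 1, 2, 2, 3, 4, 6, 6, 7, 7, 8, 9, 9, 9, 10]
Sorted: [2, 3, 5, 6, 7, 7, 9, 11, 12, 15]


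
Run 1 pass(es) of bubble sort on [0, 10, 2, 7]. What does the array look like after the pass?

After pass 1: [0, 2, 7, 10] (2 swaps)
Total swaps: 2


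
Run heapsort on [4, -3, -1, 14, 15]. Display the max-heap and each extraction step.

Build heap: [15, 14, -1, 4, -3]
Extract 15: [14, 4, -1, -3, 15]
Extract 14: [4, -3, -1, 14, 15]
Extract 4: [-1, -3, 4, 14, 15]
Extract -1: [-3, -1, 4, 14, 15]


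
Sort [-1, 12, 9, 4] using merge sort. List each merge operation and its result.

Divide and conquer:
  Merge [-1] + [12] -> [-1, 12]
  Merge [9] + [4] -> [4, 9]
  Merge [-1, 12] + [4, 9] -> [-1, 4, 9, 12]


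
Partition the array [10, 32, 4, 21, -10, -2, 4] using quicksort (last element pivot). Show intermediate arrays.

Partition 1: pivot=4 at index 3 -> [4, -10, -2, 4, 32, 10, 21]
Partition 2: pivot=-2 at index 1 -> [-10, -2, 4, 4, 32, 10, 21]
Partition 3: pivot=21 at index 5 -> [-10, -2, 4, 4, 10, 21, 32]


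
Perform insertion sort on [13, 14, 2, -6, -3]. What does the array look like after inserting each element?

First element 13 is already 'sorted'
Insert 14: shifted 0 elements -> [13, 14, 2, -6, -3]
Insert 2: shifted 2 elements -> [2, 13, 14, -6, -3]
Insert -6: shifted 3 elements -> [-6, 2, 13, 14, -3]
Insert -3: shifted 3 elements -> [-6, -3, 2, 13, 14]


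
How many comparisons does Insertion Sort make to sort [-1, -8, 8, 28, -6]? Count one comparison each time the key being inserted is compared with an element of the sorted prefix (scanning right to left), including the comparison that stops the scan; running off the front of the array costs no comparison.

Insert -8: -1 > -8 (shift), reached front = 1 comparison(s) -> [-8, -1, 8, 28, -6]
Insert 8: -1 <= 8 (stop) = 1 comparison(s) -> [-8, -1, 8, 28, -6]
Insert 28: 8 <= 28 (stop) = 1 comparison(s) -> [-8, -1, 8, 28, -6]
Insert -6: 28 > -6 (shift), 8 > -6 (shift), -1 > -6 (shift), -8 <= -6 (stop) = 4 comparison(s) -> [-8, -6, -1, 8, 28]
Total comparisons: 1 + 1 + 1 + 4 = 7


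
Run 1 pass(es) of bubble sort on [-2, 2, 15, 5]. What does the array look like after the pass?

After pass 1: [-2, 2, 5, 15] (1 swaps)
Total swaps: 1


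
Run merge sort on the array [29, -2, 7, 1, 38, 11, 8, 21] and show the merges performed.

Divide and conquer:
  Merge [29] + [-2] -> [-2, 29]
  Merge [7] + [1] -> [1, 7]
  Merge [-2, 29] + [1, 7] -> [-2, 1, 7, 29]
  Merge [38] + [11] -> [11, 38]
  Merge [8] + [21] -> [8, 21]
  Merge [11, 38] + [8, 21] -> [8, 11, 21, 38]
  Merge [-2, 1, 7, 29] + [8, 11, 21, 38] -> [-2, 1, 7, 8, 11, 21, 29, 38]


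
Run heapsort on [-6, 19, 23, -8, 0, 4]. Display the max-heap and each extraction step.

Build heap: [23, 19, 4, -8, 0, -6]
Extract 23: [19, 0, 4, -8, -6, 23]
Extract 19: [4, 0, -6, -8, 19, 23]
Extract 4: [0, -8, -6, 4, 19, 23]
Extract 0: [-6, -8, 0, 4, 19, 23]
Extract -6: [-8, -6, 0, 4, 19, 23]


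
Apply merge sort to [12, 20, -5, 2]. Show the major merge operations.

Divide and conquer:
  Merge [12] + [20] -> [12, 20]
  Merge [-5] + [2] -> [-5, 2]
  Merge [12, 20] + [-5, 2] -> [-5, 2, 12, 20]


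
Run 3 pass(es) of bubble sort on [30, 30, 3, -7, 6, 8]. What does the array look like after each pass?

After pass 1: [30, 3, -7, 6, 8, 30] (4 swaps)
After pass 2: [3, -7, 6, 8, 30, 30] (4 swaps)
After pass 3: [-7, 3, 6, 8, 30, 30] (1 swaps)
Total swaps: 9


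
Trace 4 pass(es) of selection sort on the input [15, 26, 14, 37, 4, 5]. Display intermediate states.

Pass 1: Select minimum 4 at index 4, swap -> [4, 26, 14, 37, 15, 5]
Pass 2: Select minimum 5 at index 5, swap -> [4, 5, 14, 37, 15, 26]
Pass 3: Select minimum 14 at index 2, swap -> [4, 5, 14, 37, 15, 26]
Pass 4: Select minimum 15 at index 4, swap -> [4, 5, 14, 15, 37, 26]


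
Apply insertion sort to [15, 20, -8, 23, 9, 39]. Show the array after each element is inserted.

First element 15 is already 'sorted'
Insert 20: shifted 0 elements -> [15, 20, -8, 23, 9, 39]
Insert -8: shifted 2 elements -> [-8, 15, 20, 23, 9, 39]
Insert 23: shifted 0 elements -> [-8, 15, 20, 23, 9, 39]
Insert 9: shifted 3 elements -> [-8, 9, 15, 20, 23, 39]
Insert 39: shifted 0 elements -> [-8, 9, 15, 20, 23, 39]


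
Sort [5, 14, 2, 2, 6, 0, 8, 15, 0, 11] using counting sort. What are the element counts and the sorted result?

Count array: [2, 0, 2, 0, 0, 1, 1, 0, 1, 0, 0, 1, 0, 0, 1, 1]
(count[i] = number of elements equal to i)
Cumulative count: [2, 2, 4, 4, 4, 5, 6, 6, 7, 7, 7, 8, 8, 8, 9, 10]
Sorted: [0, 0, 2, 2, 5, 6, 8, 11, 14, 15]


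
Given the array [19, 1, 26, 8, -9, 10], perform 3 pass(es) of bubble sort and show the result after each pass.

After pass 1: [1, 19, 8, -9, 10, 26] (4 swaps)
After pass 2: [1, 8, -9, 10, 19, 26] (3 swaps)
After pass 3: [1, -9, 8, 10, 19, 26] (1 swaps)
Total swaps: 8


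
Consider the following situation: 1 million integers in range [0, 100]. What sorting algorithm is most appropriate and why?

Best choice: Counting sort
Reason: O(n + k) where k=100 is small; linear time beats O(n log n)


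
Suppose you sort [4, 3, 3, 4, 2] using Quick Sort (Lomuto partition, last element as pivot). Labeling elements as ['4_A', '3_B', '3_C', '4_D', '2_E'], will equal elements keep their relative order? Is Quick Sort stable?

Trace Quick Sort on the labeled array (the key is the number; the letter only tracks identity):
  Partition indices 0..4 around pivot 2_E -> [2_E, 3_B, 3_C, 4_D, 4_A]
  Partition indices 1..4 around pivot 4_A -> [2_E, 3_B, 3_C, 4_D, 4_A]
  Partition indices 1..3 around pivot 4_D -> [2_E, 3_B, 3_C, 4_D, 4_A]
  Partition indices 1..2 around pivot 3_C -> [2_E, 3_B, 3_C, 4_D, 4_A]
Final order: [2_E, 3_B, 3_C, 4_D, 4_A]
Equal keys:
  value 3: originally 3_B, 3_C; after sorting 3_B, 3_C -> order preserved
  value 4: originally 4_A, 4_D; after sorting 4_D, 4_A -> order changed
Equal keys were reordered, so Quick Sort is not stable: partition swaps elements across long distances and can reorder equal keys. (One such input is enough; an unstable sort may happen to preserve order on other inputs, but it gives no guarantee.)
Answer: Not stable


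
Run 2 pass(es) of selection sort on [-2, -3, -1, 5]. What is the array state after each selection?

Pass 1: Select minimum -3 at index 1, swap -> [-3, -2, -1, 5]
Pass 2: Select minimum -2 at index 1, swap -> [-3, -2, -1, 5]


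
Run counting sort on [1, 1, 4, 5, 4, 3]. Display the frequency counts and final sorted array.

Count array: [0, 2, 0, 1, 2, 1]
(count[i] = number of elements equal to i)
Cumulative count: [0, 2, 2, 3, 5, 6]
Sorted: [1, 1, 3, 4, 4, 5]


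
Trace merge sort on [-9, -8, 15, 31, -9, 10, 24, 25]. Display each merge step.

Divide and conquer:
  Merge [-9] + [-8] -> [-9, -8]
  Merge [15] + [31] -> [15, 31]
  Merge [-9, -8] + [15, 31] -> [-9, -8, 15, 31]
  Merge [-9] + [10] -> [-9, 10]
  Merge [24] + [25] -> [24, 25]
  Merge [-9, 10] + [24, 25] -> [-9, 10, 24, 25]
  Merge [-9, -8, 15, 31] + [-9, 10, 24, 25] -> [-9, -9, -8, 10, 15, 24, 25, 31]


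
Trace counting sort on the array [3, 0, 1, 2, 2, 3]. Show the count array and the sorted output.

Count array: [1, 1, 2, 2]
(count[i] = number of elements equal to i)
Cumulative count: [1, 2, 4, 6]
Sorted: [0, 1, 2, 2, 3, 3]


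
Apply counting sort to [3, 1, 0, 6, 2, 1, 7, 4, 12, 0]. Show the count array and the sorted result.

Count array: [2, 2, 1, 1, 1, 0, 1, 1, 0, 0, 0, 0, 1]
(count[i] = number of elements equal to i)
Cumulative count: [2, 4, 5, 6, 7, 7, 8, 9, 9, 9, 9, 9, 10]
Sorted: [0, 0, 1, 1, 2, 3, 4, 6, 7, 12]


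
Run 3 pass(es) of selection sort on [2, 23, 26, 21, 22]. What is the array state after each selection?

Pass 1: Select minimum 2 at index 0, swap -> [2, 23, 26, 21, 22]
Pass 2: Select minimum 21 at index 3, swap -> [2, 21, 26, 23, 22]
Pass 3: Select minimum 22 at index 4, swap -> [2, 21, 22, 23, 26]


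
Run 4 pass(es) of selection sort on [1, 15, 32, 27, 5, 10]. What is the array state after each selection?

Pass 1: Select minimum 1 at index 0, swap -> [1, 15, 32, 27, 5, 10]
Pass 2: Select minimum 5 at index 4, swap -> [1, 5, 32, 27, 15, 10]
Pass 3: Select minimum 10 at index 5, swap -> [1, 5, 10, 27, 15, 32]
Pass 4: Select minimum 15 at index 4, swap -> [1, 5, 10, 15, 27, 32]


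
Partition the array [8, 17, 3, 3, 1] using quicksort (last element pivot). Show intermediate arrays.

Partition 1: pivot=1 at index 0 -> [1, 17, 3, 3, 8]
Partition 2: pivot=8 at index 3 -> [1, 3, 3, 8, 17]
Partition 3: pivot=3 at index 2 -> [1, 3, 3, 8, 17]


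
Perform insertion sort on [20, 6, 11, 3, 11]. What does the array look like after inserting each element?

First element 20 is already 'sorted'
Insert 6: shifted 1 elements -> [6, 20, 11, 3, 11]
Insert 11: shifted 1 elements -> [6, 11, 20, 3, 11]
Insert 3: shifted 3 elements -> [3, 6, 11, 20, 11]
Insert 11: shifted 1 elements -> [3, 6, 11, 11, 20]


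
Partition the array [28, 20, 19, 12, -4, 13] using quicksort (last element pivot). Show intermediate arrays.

Partition 1: pivot=13 at index 2 -> [12, -4, 13, 28, 20, 19]
Partition 2: pivot=-4 at index 0 -> [-4, 12, 13, 28, 20, 19]
Partition 3: pivot=19 at index 3 -> [-4, 12, 13, 19, 20, 28]
Partition 4: pivot=28 at index 5 -> [-4, 12, 13, 19, 20, 28]


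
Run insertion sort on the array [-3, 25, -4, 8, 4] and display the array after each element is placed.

First element -3 is already 'sorted'
Insert 25: shifted 0 elements -> [-3, 25, -4, 8, 4]
Insert -4: shifted 2 elements -> [-4, -3, 25, 8, 4]
Insert 8: shifted 1 elements -> [-4, -3, 8, 25, 4]
Insert 4: shifted 2 elements -> [-4, -3, 4, 8, 25]


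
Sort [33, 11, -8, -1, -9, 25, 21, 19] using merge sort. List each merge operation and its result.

Divide and conquer:
  Merge [33] + [11] -> [11, 33]
  Merge [-8] + [-1] -> [-8, -1]
  Merge [11, 33] + [-8, -1] -> [-8, -1, 11, 33]
  Merge [-9] + [25] -> [-9, 25]
  Merge [21] + [19] -> [19, 21]
  Merge [-9, 25] + [19, 21] -> [-9, 19, 21, 25]
  Merge [-8, -1, 11, 33] + [-9, 19, 21, 25] -> [-9, -8, -1, 11, 19, 21, 25, 33]


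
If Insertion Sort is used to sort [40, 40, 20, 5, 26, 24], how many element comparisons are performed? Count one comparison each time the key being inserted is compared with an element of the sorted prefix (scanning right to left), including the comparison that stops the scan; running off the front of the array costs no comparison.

Insert 40: 40 <= 40 (stop) = 1 comparison(s) -> [40, 40, 20, 5, 26, 24]
Insert 20: 40 > 20 (shift), 40 > 20 (shift), reached front = 2 comparison(s) -> [20, 40, 40, 5, 26, 24]
Insert 5: 40 > 5 (shift), 40 > 5 (shift), 20 > 5 (shift), reached front = 3 comparison(s) -> [5, 20, 40, 40, 26, 24]
Insert 26: 40 > 26 (shift), 40 > 26 (shift), 20 <= 26 (stop) = 3 comparison(s) -> [5, 20, 26, 40, 40, 24]
Insert 24: 40 > 24 (shift), 40 > 24 (shift), 26 > 24 (shift), 20 <= 24 (stop) = 4 comparison(s) -> [5, 20, 24, 26, 40, 40]
Total comparisons: 1 + 2 + 3 + 3 + 4 = 13


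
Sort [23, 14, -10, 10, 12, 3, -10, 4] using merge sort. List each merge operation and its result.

Divide and conquer:
  Merge [23] + [14] -> [14, 23]
  Merge [-10] + [10] -> [-10, 10]
  Merge [14, 23] + [-10, 10] -> [-10, 10, 14, 23]
  Merge [12] + [3] -> [3, 12]
  Merge [-10] + [4] -> [-10, 4]
  Merge [3, 12] + [-10, 4] -> [-10, 3, 4, 12]
  Merge [-10, 10, 14, 23] + [-10, 3, 4, 12] -> [-10, -10, 3, 4, 10, 12, 14, 23]


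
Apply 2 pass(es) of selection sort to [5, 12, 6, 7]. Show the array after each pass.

Pass 1: Select minimum 5 at index 0, swap -> [5, 12, 6, 7]
Pass 2: Select minimum 6 at index 2, swap -> [5, 6, 12, 7]


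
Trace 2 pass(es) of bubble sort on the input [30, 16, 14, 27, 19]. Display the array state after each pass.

After pass 1: [16, 14, 27, 19, 30] (4 swaps)
After pass 2: [14, 16, 19, 27, 30] (2 swaps)
Total swaps: 6


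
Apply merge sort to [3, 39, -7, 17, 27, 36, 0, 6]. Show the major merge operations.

Divide and conquer:
  Merge [3] + [39] -> [3, 39]
  Merge [-7] + [17] -> [-7, 17]
  Merge [3, 39] + [-7, 17] -> [-7, 3, 17, 39]
  Merge [27] + [36] -> [27, 36]
  Merge [0] + [6] -> [0, 6]
  Merge [27, 36] + [0, 6] -> [0, 6, 27, 36]
  Merge [-7, 3, 17, 39] + [0, 6, 27, 36] -> [-7, 0, 3, 6, 17, 27, 36, 39]


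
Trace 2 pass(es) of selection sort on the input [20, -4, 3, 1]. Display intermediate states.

Pass 1: Select minimum -4 at index 1, swap -> [-4, 20, 3, 1]
Pass 2: Select minimum 1 at index 3, swap -> [-4, 1, 3, 20]


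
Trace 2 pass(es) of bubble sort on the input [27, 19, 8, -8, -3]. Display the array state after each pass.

After pass 1: [19, 8, -8, -3, 27] (4 swaps)
After pass 2: [8, -8, -3, 19, 27] (3 swaps)
Total swaps: 7


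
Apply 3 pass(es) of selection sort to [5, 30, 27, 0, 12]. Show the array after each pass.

Pass 1: Select minimum 0 at index 3, swap -> [0, 30, 27, 5, 12]
Pass 2: Select minimum 5 at index 3, swap -> [0, 5, 27, 30, 12]
Pass 3: Select minimum 12 at index 4, swap -> [0, 5, 12, 30, 27]


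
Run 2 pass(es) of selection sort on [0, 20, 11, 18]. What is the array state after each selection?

Pass 1: Select minimum 0 at index 0, swap -> [0, 20, 11, 18]
Pass 2: Select minimum 11 at index 2, swap -> [0, 11, 20, 18]


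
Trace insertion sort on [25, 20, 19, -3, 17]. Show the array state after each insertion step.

First element 25 is already 'sorted'
Insert 20: shifted 1 elements -> [20, 25, 19, -3, 17]
Insert 19: shifted 2 elements -> [19, 20, 25, -3, 17]
Insert -3: shifted 3 elements -> [-3, 19, 20, 25, 17]
Insert 17: shifted 3 elements -> [-3, 17, 19, 20, 25]


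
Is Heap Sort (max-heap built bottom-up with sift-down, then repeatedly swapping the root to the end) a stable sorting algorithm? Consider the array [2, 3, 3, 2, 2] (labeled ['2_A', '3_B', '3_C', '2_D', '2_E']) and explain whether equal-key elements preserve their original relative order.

Trace Heap Sort on the labeled array (the key is the number; the letter only tracks identity):
  Build max-heap: [3_B, 2_A, 3_C, 2_D, 2_E]
  Swap root 3_B to index 4, re-heapify first 4 -> [3_C, 2_A, 2_E, 2_D, 3_B]
  Swap root 3_C to index 3, re-heapify first 3 -> [2_D, 2_A, 2_E, 3_C, 3_B]
  Swap root 2_D to index 2, re-heapify first 2 -> [2_E, 2_A, 2_D, 3_C, 3_B]
  Swap root 2_E to index 1, re-heapify first 1 -> [2_A, 2_E, 2_D, 3_C, 3_B]
Final order: [2_A, 2_E, 2_D, 3_C, 3_B]
Equal keys:
  value 2: originally 2_A, 2_D, 2_E; after sorting 2_A, 2_E, 2_D -> order changed
  value 3: originally 3_B, 3_C; after sorting 3_C, 3_B -> order changed
Equal keys were reordered, so Heap Sort is not stable: heap construction and root-to-end swaps move elements without regard to the original order of equal keys. (One such input is enough; an unstable sort may happen to preserve order on other inputs, but it gives no guarantee.)
Answer: Not stable


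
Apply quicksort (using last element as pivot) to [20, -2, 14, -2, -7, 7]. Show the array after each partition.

Partition 1: pivot=7 at index 3 -> [-2, -2, -7, 7, 14, 20]
Partition 2: pivot=-7 at index 0 -> [-7, -2, -2, 7, 14, 20]
Partition 3: pivot=-2 at index 2 -> [-7, -2, -2, 7, 14, 20]
Partition 4: pivot=20 at index 5 -> [-7, -2, -2, 7, 14, 20]


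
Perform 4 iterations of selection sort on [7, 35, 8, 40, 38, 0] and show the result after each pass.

Pass 1: Select minimum 0 at index 5, swap -> [0, 35, 8, 40, 38, 7]
Pass 2: Select minimum 7 at index 5, swap -> [0, 7, 8, 40, 38, 35]
Pass 3: Select minimum 8 at index 2, swap -> [0, 7, 8, 40, 38, 35]
Pass 4: Select minimum 35 at index 5, swap -> [0, 7, 8, 35, 38, 40]


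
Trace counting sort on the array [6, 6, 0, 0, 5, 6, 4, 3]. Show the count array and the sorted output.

Count array: [2, 0, 0, 1, 1, 1, 3]
(count[i] = number of elements equal to i)
Cumulative count: [2, 2, 2, 3, 4, 5, 8]
Sorted: [0, 0, 3, 4, 5, 6, 6, 6]


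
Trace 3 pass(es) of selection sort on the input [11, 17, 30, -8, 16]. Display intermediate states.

Pass 1: Select minimum -8 at index 3, swap -> [-8, 17, 30, 11, 16]
Pass 2: Select minimum 11 at index 3, swap -> [-8, 11, 30, 17, 16]
Pass 3: Select minimum 16 at index 4, swap -> [-8, 11, 16, 17, 30]


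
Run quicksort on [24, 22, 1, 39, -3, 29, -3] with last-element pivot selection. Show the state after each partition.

Partition 1: pivot=-3 at index 1 -> [-3, -3, 1, 39, 24, 29, 22]
Partition 2: pivot=22 at index 3 -> [-3, -3, 1, 22, 24, 29, 39]
Partition 3: pivot=39 at index 6 -> [-3, -3, 1, 22, 24, 29, 39]
Partition 4: pivot=29 at index 5 -> [-3, -3, 1, 22, 24, 29, 39]


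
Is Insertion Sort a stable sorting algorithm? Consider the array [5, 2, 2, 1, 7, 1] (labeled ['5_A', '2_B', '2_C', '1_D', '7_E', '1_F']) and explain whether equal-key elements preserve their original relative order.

Trace Insertion Sort on the labeled array (the key is the number; the letter only tracks identity):
  Insert 2_B at index 0: [2_B, 5_A, 2_C, 1_D, 7_E, 1_F]
  Insert 2_C at index 1: [2_B, 2_C, 5_A, 1_D, 7_E, 1_F]
  Insert 1_D at index 0: [1_D, 2_B, 2_C, 5_A, 7_E, 1_F]
  Insert 7_E at index 4: [1_D, 2_B, 2_C, 5_A, 7_E, 1_F]
  Insert 1_F at index 1: [1_D, 1_F, 2_B, 2_C, 5_A, 7_E]
Final order: [1_D, 1_F, 2_B, 2_C, 5_A, 7_E]
Equal keys:
  value 1: originally 1_D, 1_F; after sorting 1_D, 1_F -> order preserved
  value 2: originally 2_B, 2_C; after sorting 2_B, 2_C -> order preserved
All equal keys kept their original relative order. Insertion Sort is stable: elements are shifted only while they are strictly greater than the key, so a key is inserted after any equal elements already placed.
Answer: Stable


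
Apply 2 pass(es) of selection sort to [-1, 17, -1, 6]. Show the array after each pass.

Pass 1: Select minimum -1 at index 0, swap -> [-1, 17, -1, 6]
Pass 2: Select minimum -1 at index 2, swap -> [-1, -1, 17, 6]


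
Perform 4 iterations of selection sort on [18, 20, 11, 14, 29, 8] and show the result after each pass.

Pass 1: Select minimum 8 at index 5, swap -> [8, 20, 11, 14, 29, 18]
Pass 2: Select minimum 11 at index 2, swap -> [8, 11, 20, 14, 29, 18]
Pass 3: Select minimum 14 at index 3, swap -> [8, 11, 14, 20, 29, 18]
Pass 4: Select minimum 18 at index 5, swap -> [8, 11, 14, 18, 29, 20]


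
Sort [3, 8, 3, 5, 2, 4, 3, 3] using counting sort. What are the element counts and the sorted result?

Count array: [0, 0, 1, 4, 1, 1, 0, 0, 1]
(count[i] = number of elements equal to i)
Cumulative count: [0, 0, 1, 5, 6, 7, 7, 7, 8]
Sorted: [2, 3, 3, 3, 3, 4, 5, 8]


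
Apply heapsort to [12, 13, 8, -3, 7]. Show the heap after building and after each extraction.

Build heap: [13, 12, 8, -3, 7]
Extract 13: [12, 7, 8, -3, 13]
Extract 12: [8, 7, -3, 12, 13]
Extract 8: [7, -3, 8, 12, 13]
Extract 7: [-3, 7, 8, 12, 13]


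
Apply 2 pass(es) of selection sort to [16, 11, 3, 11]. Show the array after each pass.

Pass 1: Select minimum 3 at index 2, swap -> [3, 11, 16, 11]
Pass 2: Select minimum 11 at index 1, swap -> [3, 11, 16, 11]


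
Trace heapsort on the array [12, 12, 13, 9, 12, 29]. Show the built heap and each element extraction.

Build heap: [29, 12, 13, 9, 12, 12]
Extract 29: [13, 12, 12, 9, 12, 29]
Extract 13: [12, 12, 12, 9, 13, 29]
Extract 12: [12, 9, 12, 12, 13, 29]
Extract 12: [12, 9, 12, 12, 13, 29]
Extract 12: [9, 12, 12, 12, 13, 29]


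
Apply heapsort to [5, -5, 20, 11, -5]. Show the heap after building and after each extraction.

Build heap: [20, 11, 5, -5, -5]
Extract 20: [11, -5, 5, -5, 20]
Extract 11: [5, -5, -5, 11, 20]
Extract 5: [-5, -5, 5, 11, 20]
Extract -5: [-5, -5, 5, 11, 20]


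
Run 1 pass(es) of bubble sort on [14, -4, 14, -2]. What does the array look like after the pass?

After pass 1: [-4, 14, -2, 14] (2 swaps)
Total swaps: 2
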